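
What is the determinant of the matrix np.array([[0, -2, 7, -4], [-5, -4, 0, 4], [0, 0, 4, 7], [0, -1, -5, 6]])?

Expand along column 1 (it has 3 zeros):
  − (-5) · M_21   where M_21 = det([-2 7 -4; 0 4 7; -1 -5 6]) = -183
det = (-1)·(-5)·(-183) = -915

-915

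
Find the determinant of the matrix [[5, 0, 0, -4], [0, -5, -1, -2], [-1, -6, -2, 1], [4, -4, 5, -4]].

Expand along row 1 (it has 2 zeros):
  + (5) · M_11   where M_11 = det([-5 -1 -2; -6 -2 1; -4 5 -4]) = 89
  − (-4) · M_14   where M_14 = det([0 -5 -1; -1 -6 -2; 4 -4 5]) = -13
det = (+1)·(5)·(89) + (-1)·(-4)·(-13) = 393

393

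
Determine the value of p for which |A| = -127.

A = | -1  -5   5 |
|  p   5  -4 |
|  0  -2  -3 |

p = 6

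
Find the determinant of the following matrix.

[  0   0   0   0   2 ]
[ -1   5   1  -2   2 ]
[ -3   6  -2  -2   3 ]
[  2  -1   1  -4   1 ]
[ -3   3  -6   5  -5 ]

Expand along row 1 (it has 4 zeros):
  + (2) · M_15   where M_15 = det([-1 5 1 -2; -3 6 -2 -2; 2 -1 1 -4; -3 3 -6 5]) = -186
det = (+1)·(2)·(-186) = -372

-372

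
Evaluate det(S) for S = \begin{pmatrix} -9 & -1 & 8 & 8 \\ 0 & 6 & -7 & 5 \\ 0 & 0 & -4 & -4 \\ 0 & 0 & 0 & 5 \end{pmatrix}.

S is upper triangular, so det(S) is the product of the diagonal entries:
det = (-9) · (6) · (-4) · (5) = 1080

The determinant is 1080.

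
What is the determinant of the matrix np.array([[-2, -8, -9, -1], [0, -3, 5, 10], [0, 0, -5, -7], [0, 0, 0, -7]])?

The matrix is upper triangular, so the determinant is the product of the diagonal entries:
det = (-2) · (-3) · (-5) · (-7) = 210

The determinant is 210.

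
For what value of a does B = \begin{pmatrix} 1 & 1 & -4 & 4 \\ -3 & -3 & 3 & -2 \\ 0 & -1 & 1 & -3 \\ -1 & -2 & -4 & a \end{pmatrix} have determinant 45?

a = -2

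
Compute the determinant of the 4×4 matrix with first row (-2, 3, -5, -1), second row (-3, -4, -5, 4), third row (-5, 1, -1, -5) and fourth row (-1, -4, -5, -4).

-1620

Expand along row 1:
  + (-2) · M_11   where M_11 = det([-4 -5 4; 1 -1 -5; -4 -5 -4]) = -72
  − (3) · M_12   where M_12 = det([-3 -5 4; -5 -1 -5; -1 -5 -4]) = 234
  + (-5) · M_13   where M_13 = det([-3 -4 4; -5 1 -5; -1 -4 -4]) = 216
  − (-1) · M_14   where M_14 = det([-3 -4 -5; -5 1 -1; -1 -4 -5]) = 18
det = (+1)·(-2)·(-72) + (-1)·(3)·(234) + (+1)·(-5)·(216) + (-1)·(-1)·(18) = -1620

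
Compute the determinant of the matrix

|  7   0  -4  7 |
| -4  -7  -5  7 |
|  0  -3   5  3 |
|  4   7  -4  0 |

Expand along row 1 (it has 1 zero):
  + (7) · M_11   where M_11 = det([-7 -5 7; -3 5 3; 7 -4 0]) = -350
  + (-4) · M_13   where M_13 = det([-4 -7 7; 0 -3 3; 4 7 0]) = 84
  − (7) · M_14   where M_14 = det([-4 -7 -5; 0 -3 5; 4 7 -4]) = -108
det = (+1)·(7)·(-350) + (+1)·(-4)·(84) + (-1)·(7)·(-108) = -2030

-2030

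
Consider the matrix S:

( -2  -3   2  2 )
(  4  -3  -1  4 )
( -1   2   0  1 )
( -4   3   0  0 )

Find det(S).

68

Expand along row 4 (it has 2 zeros):
  − (-4) · M_41   where M_41 = det([-3 2 2; -3 -1 4; 2 0 1]) = 29
  + (3) · M_42   where M_42 = det([-2 2 2; 4 -1 4; -1 0 1]) = -16
det = (-1)·(-4)·(29) + (+1)·(3)·(-16) = 68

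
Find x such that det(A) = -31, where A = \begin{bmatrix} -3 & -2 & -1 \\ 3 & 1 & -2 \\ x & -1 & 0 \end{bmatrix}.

Expanding along the column containing x, det(A) is linear in x: det(A) = (5)·x + (9).
Set (5)·x + (9) = -31  ⇒  (5)·x = -40  ⇒  x = -8.

x = -8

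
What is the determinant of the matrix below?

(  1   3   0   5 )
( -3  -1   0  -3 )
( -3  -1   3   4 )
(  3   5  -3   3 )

24

Expand along column 3 (it has 2 zeros):
  + (3) · M_33   where M_33 = det([1 3 5; -3 -1 -3; 3 5 3]) = -48
  − (-3) · M_43   where M_43 = det([1 3 5; -3 -1 -3; -3 -1 4]) = 56
det = (+1)·(3)·(-48) + (-1)·(-3)·(56) = 24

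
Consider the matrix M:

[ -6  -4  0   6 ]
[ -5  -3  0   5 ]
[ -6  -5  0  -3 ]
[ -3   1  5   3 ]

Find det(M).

|M| = -90

Expand along column 3 (it has 3 zeros):
  − (5) · M_43   where M_43 = det([-6 -4 6; -5 -3 5; -6 -5 -3]) = 18
det = (-1)·(5)·(18) = -90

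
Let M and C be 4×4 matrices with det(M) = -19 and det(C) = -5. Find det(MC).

det(MC) = 95

det(MC) = det(M)·det(C) = (-19)·(-5) = 95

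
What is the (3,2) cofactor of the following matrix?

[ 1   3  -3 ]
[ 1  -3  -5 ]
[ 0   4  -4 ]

Delete row 3 and column 2; the remaining 2×2 submatrix is [1 -3; 1 -5].
Its determinant is 1·(-5) − (-3)·1 = -2.
The cofactor carries sign (−1)^(3+2) = −1, so C_{3,2} = −(-2) = 2.

The cofactor is 2.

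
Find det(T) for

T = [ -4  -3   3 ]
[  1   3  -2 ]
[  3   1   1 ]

Expand along column 1:
  + (-4) · |3 -2; 1 1| = (-4)·(3 − (-2)) = -20
  − 1 · |-3 3; 1 1| = −1·(-3 − 3) = 6
  + 3 · |-3 3; 3 -2| = 3·(6 − 9) = -9
Sum: (-20) + (6) + (-9) = -23

det(T) = -23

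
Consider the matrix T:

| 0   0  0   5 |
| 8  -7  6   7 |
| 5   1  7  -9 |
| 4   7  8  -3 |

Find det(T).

290

Expand along row 1 (it has 3 zeros):
  − (5) · M_14   where M_14 = det([8 -7 6; 5 1 7; 4 7 8]) = -58
det = (-1)·(5)·(-58) = 290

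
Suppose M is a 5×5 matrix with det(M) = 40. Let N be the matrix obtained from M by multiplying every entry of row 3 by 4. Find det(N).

|N| = 160

Scaling one row by 4 multiplies the determinant by 4.
det(N) = (4)·(40) = 160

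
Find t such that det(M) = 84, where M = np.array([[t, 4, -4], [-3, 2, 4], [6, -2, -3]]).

t = 0

Expanding along the row containing t, det(M) is linear in t: det(M) = (2)·t + (84).
Set (2)·t + (84) = 84  ⇒  (2)·t = 0  ⇒  t = 0.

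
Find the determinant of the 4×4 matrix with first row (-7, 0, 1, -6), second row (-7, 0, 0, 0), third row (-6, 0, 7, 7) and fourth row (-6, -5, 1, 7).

-1715

Expand along row 2 (it has 3 zeros):
  − (-7) · M_21   where M_21 = det([0 1 -6; 0 7 7; -5 1 7]) = -245
det = (-1)·(-7)·(-245) = -1715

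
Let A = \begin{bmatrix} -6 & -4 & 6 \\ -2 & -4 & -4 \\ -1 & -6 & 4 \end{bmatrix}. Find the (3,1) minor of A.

40

Delete row 3 and column 1; the remaining 2×2 submatrix is [-4 6; -4 -4].
Its determinant is (-4)·(-4) − 6·(-4) = 40.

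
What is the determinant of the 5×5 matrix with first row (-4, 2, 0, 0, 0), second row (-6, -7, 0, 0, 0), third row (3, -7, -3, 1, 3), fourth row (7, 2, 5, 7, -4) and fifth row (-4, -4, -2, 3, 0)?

The matrix is block lower-triangular with a 2×2 block and a 3×3 block on the diagonal, so its determinant equals the product of the determinants of the diagonal blocks.
det of the 2×2 block = 40
det of the 3×3 block = 59
det = (40)·(59) = 2360

2360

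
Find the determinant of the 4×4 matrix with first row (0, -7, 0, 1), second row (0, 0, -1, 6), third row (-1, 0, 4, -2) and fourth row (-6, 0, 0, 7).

Expand along column 2 (it has 3 zeros):
  − (-7) · M_12   where M_12 = det([0 -1 6; -1 4 -2; -6 0 7]) = 125
det = (-1)·(-7)·(125) = 875

875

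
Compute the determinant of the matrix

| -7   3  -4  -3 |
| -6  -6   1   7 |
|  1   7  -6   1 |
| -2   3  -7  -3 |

2486

Expand along row 1:
  + (-7) · M_11   where M_11 = det([-6 1 7; 7 -6 1; 3 -7 -3]) = -343
  − (3) · M_12   where M_12 = det([-6 1 7; 1 -6 1; -2 -7 -3]) = -282
  + (-4) · M_13   where M_13 = det([-6 -6 7; 1 7 1; -2 3 -3]) = 257
  − (-3) · M_14   where M_14 = det([-6 -6 1; 1 7 -6; -2 3 -7]) = 89
det = (+1)·(-7)·(-343) + (-1)·(3)·(-282) + (+1)·(-4)·(257) + (-1)·(-3)·(89) = 2486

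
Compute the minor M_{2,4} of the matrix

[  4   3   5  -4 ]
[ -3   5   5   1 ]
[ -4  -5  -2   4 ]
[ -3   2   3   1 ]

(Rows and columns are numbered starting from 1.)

Delete row 2 and column 4; the remaining 3×3 submatrix is [4 3 5; -4 -5 -2; -3 2 3].
Its determinant is -105.

-105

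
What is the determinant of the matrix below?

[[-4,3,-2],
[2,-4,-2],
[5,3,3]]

Expand along column 1:
  + (-4) · |-4 -2; 3 3| = (-4)·(-12 − (-6)) = 24
  − 2 · |3 -2; 3 3| = −2·(9 − (-6)) = -30
  + 5 · |3 -2; -4 -2| = 5·(-6 − 8) = -70
Sum: (24) + (-30) + (-70) = -76

-76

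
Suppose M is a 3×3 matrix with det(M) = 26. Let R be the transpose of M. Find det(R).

26

det(Mᵀ) = det(M).
det(R) = (1)·(26) = 26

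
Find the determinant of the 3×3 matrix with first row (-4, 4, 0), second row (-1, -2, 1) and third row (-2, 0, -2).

-32

Expand along row 1:
  + (-4) · |-2 1; 0 -2| = (-4)·(4 − 0) = -16
  − 4 · |-1 1; -2 -2| = −4·(2 − (-2)) = -16
Sum: (-16) + (-16) = -32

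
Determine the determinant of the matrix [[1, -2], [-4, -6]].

det = 1·(-6) − (-2)·(-4) = -6 − 8 = -14

-14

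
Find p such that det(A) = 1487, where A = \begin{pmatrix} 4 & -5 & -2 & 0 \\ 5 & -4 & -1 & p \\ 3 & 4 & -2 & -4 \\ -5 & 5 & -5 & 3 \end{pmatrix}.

Expanding along the column containing p, det(A) is linear in p: det(A) = (-235)·p + (-393).
Set (-235)·p + (-393) = 1487  ⇒  (-235)·p = 1880  ⇒  p = -8.

p = -8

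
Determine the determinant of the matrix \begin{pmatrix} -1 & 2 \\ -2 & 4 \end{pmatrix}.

0

det = (-1)·4 − 2·(-2) = -4 − (-4) = 0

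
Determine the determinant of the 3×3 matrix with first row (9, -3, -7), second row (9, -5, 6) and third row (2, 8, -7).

Expand along row 1:
  + 9 · |-5 6; 8 -7| = 9·(35 − 48) = -117
  − (-3) · |9 6; 2 -7| = −(-3)·(-63 − 12) = -225
  + (-7) · |9 -5; 2 8| = (-7)·(72 − (-10)) = -574
Sum: (-117) + (-225) + (-574) = -916

-916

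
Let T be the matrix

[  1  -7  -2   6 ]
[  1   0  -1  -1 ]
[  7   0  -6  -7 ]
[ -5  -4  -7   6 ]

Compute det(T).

Expand along column 2 (it has 2 zeros):
  − (-7) · M_12   where M_12 = det([1 -1 -1; 7 -6 -7; -5 -7 6]) = 1
  + (-4) · M_42   where M_42 = det([1 -2 6; 1 -1 -1; 7 -6 -7]) = 7
det = (-1)·(-7)·(1) + (+1)·(-4)·(7) = -21

|T| = -21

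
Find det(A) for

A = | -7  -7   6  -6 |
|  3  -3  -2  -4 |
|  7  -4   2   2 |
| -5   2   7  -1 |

The determinant is -2422.

Expand along row 1:
  + (-7) · M_11   where M_11 = det([-3 -2 -4; -4 2 2; 2 7 -1]) = 176
  − (-7) · M_12   where M_12 = det([3 -2 -4; 7 2 2; -5 7 -1]) = -278
  + (6) · M_13   where M_13 = det([3 -3 -4; 7 -4 2; -5 2 -1]) = 33
  − (-6) · M_14   where M_14 = det([3 -3 -2; 7 -4 2; -5 2 7]) = 93
det = (+1)·(-7)·(176) + (-1)·(-7)·(-278) + (+1)·(6)·(33) + (-1)·(-6)·(93) = -2422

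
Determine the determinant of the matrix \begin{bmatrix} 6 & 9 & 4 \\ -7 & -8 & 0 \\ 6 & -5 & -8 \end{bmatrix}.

The determinant is 212.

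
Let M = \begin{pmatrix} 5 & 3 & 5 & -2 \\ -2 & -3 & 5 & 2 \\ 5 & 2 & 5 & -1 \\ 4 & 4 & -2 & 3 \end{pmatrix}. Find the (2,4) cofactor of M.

30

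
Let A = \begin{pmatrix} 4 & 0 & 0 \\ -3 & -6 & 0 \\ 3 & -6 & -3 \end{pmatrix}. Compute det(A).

The determinant is 72.

A is lower triangular, so det(A) is the product of the diagonal entries:
det = (4) · (-6) · (-3) = 72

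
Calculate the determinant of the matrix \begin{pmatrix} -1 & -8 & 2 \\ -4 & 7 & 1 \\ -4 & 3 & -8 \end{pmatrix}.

379

Expand along column 1:
  + (-1) · |7 1; 3 -8| = (-1)·(-56 − 3) = 59
  − (-4) · |-8 2; 3 -8| = −(-4)·(64 − 6) = 232
  + (-4) · |-8 2; 7 1| = (-4)·(-8 − 14) = 88
Sum: (59) + (232) + (88) = 379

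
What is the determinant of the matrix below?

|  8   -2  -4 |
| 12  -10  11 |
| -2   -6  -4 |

1164

Expand along column 1:
  + 8 · |-10 11; -6 -4| = 8·(40 − (-66)) = 848
  − 12 · |-2 -4; -6 -4| = −12·(8 − 24) = 192
  + (-2) · |-2 -4; -10 11| = (-2)·(-22 − 40) = 124
Sum: (848) + (192) + (124) = 1164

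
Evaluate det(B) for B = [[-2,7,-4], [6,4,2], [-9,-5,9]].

-620

Expand along row 1:
  + (-2) · |4 2; -5 9| = (-2)·(36 − (-10)) = -92
  − 7 · |6 2; -9 9| = −7·(54 − (-18)) = -504
  + (-4) · |6 4; -9 -5| = (-4)·(-30 − (-36)) = -24
Sum: (-92) + (-504) + (-24) = -620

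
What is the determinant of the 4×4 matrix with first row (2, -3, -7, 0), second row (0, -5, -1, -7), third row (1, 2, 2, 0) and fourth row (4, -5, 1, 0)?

-658

Expand along column 4 (it has 3 zeros):
  + (-7) · M_24   where M_24 = det([2 -3 -7; 1 2 2; 4 -5 1]) = 94
det = (+1)·(-7)·(94) = -658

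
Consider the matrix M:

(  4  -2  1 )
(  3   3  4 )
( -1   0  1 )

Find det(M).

Expand along column 2:
  − (-2) · |3 4; -1 1| = −(-2)·(3 − (-4)) = 14
  + 3 · |4 1; -1 1| = 3·(4 − (-1)) = 15
Sum: (14) + (15) = 29

det(M) = 29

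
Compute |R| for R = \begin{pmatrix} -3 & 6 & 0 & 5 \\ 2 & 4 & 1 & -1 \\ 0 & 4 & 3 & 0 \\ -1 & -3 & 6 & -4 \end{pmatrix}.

Expand along row 3 (it has 2 zeros):
  − (4) · M_32   where M_32 = det([-3 0 5; 2 1 -1; -1 6 -4]) = 59
  + (3) · M_33   where M_33 = det([-3 6 5; 2 4 -1; -1 -3 -4]) = 101
det = (-1)·(4)·(59) + (+1)·(3)·(101) = 67

The determinant is 67.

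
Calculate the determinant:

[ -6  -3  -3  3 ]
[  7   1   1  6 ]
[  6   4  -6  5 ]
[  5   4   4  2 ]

The determinant is -1530.

Expand along row 1:
  + (-6) · M_11   where M_11 = det([1 1 6; 4 -6 5; 4 4 2]) = 220
  − (-3) · M_12   where M_12 = det([7 1 6; 6 -6 5; 5 4 2]) = 113
  + (-3) · M_13   where M_13 = det([7 1 6; 6 4 5; 5 4 2]) = -47
  − (3) · M_14   where M_14 = det([7 1 1; 6 4 -6; 5 4 4]) = 230
det = (+1)·(-6)·(220) + (-1)·(-3)·(113) + (+1)·(-3)·(-47) + (-1)·(3)·(230) = -1530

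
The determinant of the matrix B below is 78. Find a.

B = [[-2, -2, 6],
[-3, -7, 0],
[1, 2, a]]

a = 9

Expanding along the column containing a, det(B) is linear in a: det(B) = (8)·a + (6).
Set (8)·a + (6) = 78  ⇒  (8)·a = 72  ⇒  a = 9.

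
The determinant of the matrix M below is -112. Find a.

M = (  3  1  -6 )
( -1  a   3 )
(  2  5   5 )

a = -4

Expanding along the row containing a, det(M) is linear in a: det(M) = (27)·a + (-4).
Set (27)·a + (-4) = -112  ⇒  (27)·a = -108  ⇒  a = -4.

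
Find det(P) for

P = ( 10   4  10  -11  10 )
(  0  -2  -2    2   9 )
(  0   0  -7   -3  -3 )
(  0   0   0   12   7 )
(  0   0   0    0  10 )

P is upper triangular, so det(P) is the product of the diagonal entries:
det = (10) · (-2) · (-7) · (12) · (10) = 16800

det(P) = 16800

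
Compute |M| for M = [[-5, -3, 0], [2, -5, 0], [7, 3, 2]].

62

Expand along column 3:
  + 2 · |-5 -3; 2 -5| = 2·(25 − (-6)) = 62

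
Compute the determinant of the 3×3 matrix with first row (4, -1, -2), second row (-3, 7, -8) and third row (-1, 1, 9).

Expand along column 1:
  + 4 · |7 -8; 1 9| = 4·(63 − (-8)) = 284
  − (-3) · |-1 -2; 1 9| = −(-3)·(-9 − (-2)) = -21
  + (-1) · |-1 -2; 7 -8| = (-1)·(8 − (-14)) = -22
Sum: (284) + (-21) + (-22) = 241

241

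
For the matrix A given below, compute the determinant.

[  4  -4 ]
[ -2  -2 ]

det(A) = -16

det(A) = 4·(-2) − (-4)·(-2) = -8 − 8 = -16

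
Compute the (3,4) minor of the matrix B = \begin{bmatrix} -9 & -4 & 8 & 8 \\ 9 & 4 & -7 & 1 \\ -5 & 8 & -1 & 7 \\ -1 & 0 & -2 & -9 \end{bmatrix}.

The minor is 4.

Delete row 3 and column 4; the remaining 3×3 submatrix is [-9 -4 8; 9 4 -7; -1 0 -2].
Its determinant is 4.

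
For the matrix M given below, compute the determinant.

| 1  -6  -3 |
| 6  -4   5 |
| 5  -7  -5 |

The determinant is -209.

Expand along row 1:
  + 1 · |-4 5; -7 -5| = 1·(20 − (-35)) = 55
  − (-6) · |6 5; 5 -5| = −(-6)·(-30 − 25) = -330
  + (-3) · |6 -4; 5 -7| = (-3)·(-42 − (-20)) = 66
Sum: (55) + (-330) + (66) = -209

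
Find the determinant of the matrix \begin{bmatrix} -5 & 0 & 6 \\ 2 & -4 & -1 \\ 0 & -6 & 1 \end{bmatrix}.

Expand along column 1:
  + (-5) · |-4 -1; -6 1| = (-5)·(-4 − 6) = 50
  − 2 · |0 6; -6 1| = −2·(0 − (-36)) = -72
Sum: (50) + (-72) = -22

The determinant is -22.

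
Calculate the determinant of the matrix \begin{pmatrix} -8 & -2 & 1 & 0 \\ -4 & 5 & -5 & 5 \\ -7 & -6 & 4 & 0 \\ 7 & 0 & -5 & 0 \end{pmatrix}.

Expand along column 4 (it has 3 zeros):
  + (5) · M_24   where M_24 = det([-8 -2 1; -7 -6 4; 7 0 -5]) = -184
det = (+1)·(5)·(-184) = -920

-920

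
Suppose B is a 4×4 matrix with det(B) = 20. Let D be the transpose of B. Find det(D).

det(Bᵀ) = det(B).
det(D) = (1)·(20) = 20

|D| = 20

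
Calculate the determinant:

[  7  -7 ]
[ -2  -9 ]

det = 7·(-9) − (-7)·(-2) = -63 − 14 = -77

-77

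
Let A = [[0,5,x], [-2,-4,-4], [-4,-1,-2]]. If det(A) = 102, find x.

x = -3

Expanding along the row containing x, det(A) is linear in x: det(A) = (-14)·x + (60).
Set (-14)·x + (60) = 102  ⇒  (-14)·x = 42  ⇒  x = -3.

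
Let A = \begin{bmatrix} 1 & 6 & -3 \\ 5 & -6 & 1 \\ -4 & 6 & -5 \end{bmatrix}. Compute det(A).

Expand along column 1:
  + 1 · |-6 1; 6 -5| = 1·(30 − 6) = 24
  − 5 · |6 -3; 6 -5| = −5·(-30 − (-18)) = 60
  + (-4) · |6 -3; -6 1| = (-4)·(6 − 18) = 48
Sum: (24) + (60) + (48) = 132

132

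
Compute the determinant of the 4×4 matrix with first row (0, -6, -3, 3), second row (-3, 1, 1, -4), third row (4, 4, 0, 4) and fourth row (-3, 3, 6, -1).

The determinant is 192.

Expand along row 1 (it has 1 zero):
  − (-6) · M_12   where M_12 = det([-3 1 -4; 4 0 4; -3 6 -1]) = -32
  + (-3) · M_13   where M_13 = det([-3 1 -4; 4 4 4; -3 3 -1]) = -56
  − (3) · M_14   where M_14 = det([-3 1 1; 4 4 0; -3 3 6]) = -72
det = (-1)·(-6)·(-32) + (+1)·(-3)·(-56) + (-1)·(3)·(-72) = 192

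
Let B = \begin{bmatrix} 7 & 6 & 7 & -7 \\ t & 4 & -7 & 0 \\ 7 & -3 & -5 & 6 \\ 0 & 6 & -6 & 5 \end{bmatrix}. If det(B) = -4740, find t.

Expanding along the column containing t, det(B) is linear in t: det(B) = (-87)·t + (-5523).
Set (-87)·t + (-5523) = -4740  ⇒  (-87)·t = 783  ⇒  t = -9.

t = -9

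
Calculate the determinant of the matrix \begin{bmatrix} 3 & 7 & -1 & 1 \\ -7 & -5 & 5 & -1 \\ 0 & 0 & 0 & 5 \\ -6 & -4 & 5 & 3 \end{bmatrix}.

-110

Expand along row 3 (it has 3 zeros):
  − (5) · M_34   where M_34 = det([3 7 -1; -7 -5 5; -6 -4 5]) = 22
det = (-1)·(5)·(22) = -110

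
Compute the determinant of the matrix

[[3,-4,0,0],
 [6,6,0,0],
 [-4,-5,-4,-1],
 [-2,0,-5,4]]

The matrix is block lower-triangular with a 2×2 block and a 2×2 block on the diagonal, so its determinant equals the product of the determinants of the diagonal blocks.
det of the 2×2 block = 42
det of the 2×2 block = -21
det = (42)·(-21) = -882

-882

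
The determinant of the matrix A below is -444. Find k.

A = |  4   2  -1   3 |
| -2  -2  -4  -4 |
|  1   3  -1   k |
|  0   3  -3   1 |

k = 9

Expanding along the row containing k, det(A) is linear in k: det(A) = (-66)·k + (150).
Set (-66)·k + (150) = -444  ⇒  (-66)·k = -594  ⇒  k = 9.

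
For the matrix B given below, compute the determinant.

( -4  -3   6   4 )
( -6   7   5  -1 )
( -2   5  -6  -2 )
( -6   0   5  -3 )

Expand along row 4 (it has 1 zero):
  − (-6) · M_41   where M_41 = det([-3 6 4; 7 5 -1; 5 -6 -2]) = -166
  − (5) · M_43   where M_43 = det([-4 -3 4; -6 7 -1; -2 5 -2]) = 2
  + (-3) · M_44   where M_44 = det([-4 -3 6; -6 7 5; -2 5 -6]) = 310
det = (-1)·(-6)·(-166) + (-1)·(5)·(2) + (+1)·(-3)·(310) = -1936

The determinant is -1936.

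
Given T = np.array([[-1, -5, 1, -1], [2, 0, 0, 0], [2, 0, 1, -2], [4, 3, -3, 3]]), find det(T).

Expand along row 2 (it has 3 zeros):
  − (2) · M_21   where M_21 = det([-5 1 -1; 0 1 -2; 3 -3 3]) = 12
det = (-1)·(2)·(12) = -24

|T| = -24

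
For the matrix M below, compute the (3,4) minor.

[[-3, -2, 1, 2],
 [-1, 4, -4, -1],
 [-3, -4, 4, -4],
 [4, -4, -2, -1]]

The minor is 96.

Delete row 3 and column 4; the remaining 3×3 submatrix is [-3 -2 1; -1 4 -4; 4 -4 -2].
Its determinant is 96.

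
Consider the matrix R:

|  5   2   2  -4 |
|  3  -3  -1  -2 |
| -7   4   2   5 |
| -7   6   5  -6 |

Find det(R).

Expand along row 1:
  + (5) · M_11   where M_11 = det([-3 -1 -2; 4 2 5; 6 5 -6]) = 41
  − (2) · M_12   where M_12 = det([3 -1 -2; -7 2 5; -7 5 -6]) = 8
  + (2) · M_13   where M_13 = det([3 -3 -2; -7 4 5; -7 6 -6]) = 97
  − (-4) · M_14   where M_14 = det([3 -3 -1; -7 4 2; -7 6 5]) = -25
det = (+1)·(5)·(41) + (-1)·(2)·(8) + (+1)·(2)·(97) + (-1)·(-4)·(-25) = 283

283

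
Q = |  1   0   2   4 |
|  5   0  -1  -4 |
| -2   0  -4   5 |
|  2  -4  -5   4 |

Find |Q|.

Expand along column 2 (it has 3 zeros):
  + (-4) · M_42   where M_42 = det([1 2 4; 5 -1 -4; -2 -4 5]) = -143
det = (+1)·(-4)·(-143) = 572

The determinant is 572.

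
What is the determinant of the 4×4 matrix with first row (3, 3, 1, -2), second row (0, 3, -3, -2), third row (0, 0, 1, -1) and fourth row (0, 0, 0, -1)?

The matrix is upper triangular, so the determinant is the product of the diagonal entries:
det = (3) · (3) · (1) · (-1) = -9

-9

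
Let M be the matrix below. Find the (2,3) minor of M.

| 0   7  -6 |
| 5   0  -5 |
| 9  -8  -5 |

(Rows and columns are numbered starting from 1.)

Delete row 2 and column 3; the remaining 2×2 submatrix is [0 7; 9 -8].
Its determinant is 0·(-8) − 7·9 = -63.

The minor is -63.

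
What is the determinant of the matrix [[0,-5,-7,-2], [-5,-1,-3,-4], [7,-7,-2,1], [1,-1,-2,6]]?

Expand along row 1 (it has 1 zero):
  − (-5) · M_12   where M_12 = det([-5 -3 -4; 7 -2 1; 1 -2 6]) = 221
  + (-7) · M_13   where M_13 = det([-5 -1 -4; 7 -7 1; 1 -1 6]) = 246
  − (-2) · M_14   where M_14 = det([-5 -1 -3; 7 -7 -2; 1 -1 -2]) = -72
det = (-1)·(-5)·(221) + (+1)·(-7)·(246) + (-1)·(-2)·(-72) = -761

-761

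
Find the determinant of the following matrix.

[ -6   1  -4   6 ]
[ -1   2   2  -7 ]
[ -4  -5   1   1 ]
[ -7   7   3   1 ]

-2299

Expand along row 1:
  + (-6) · M_11   where M_11 = det([2 2 -7; -5 1 1; 7 3 1]) = 174
  − (1) · M_12   where M_12 = det([-1 2 -7; -4 1 1; -7 3 1]) = 31
  + (-4) · M_13   where M_13 = det([-1 2 -7; -4 -5 1; -7 7 1]) = 447
  − (6) · M_14   where M_14 = det([-1 2 2; -4 -5 1; -7 7 3]) = -94
det = (+1)·(-6)·(174) + (-1)·(1)·(31) + (+1)·(-4)·(447) + (-1)·(6)·(-94) = -2299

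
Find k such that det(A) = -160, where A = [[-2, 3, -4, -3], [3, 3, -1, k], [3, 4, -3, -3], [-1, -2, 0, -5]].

Expanding along the column containing k, det(A) is linear in k: det(A) = (29)·k + (-44).
Set (29)·k + (-44) = -160  ⇒  (29)·k = -116  ⇒  k = -4.

-4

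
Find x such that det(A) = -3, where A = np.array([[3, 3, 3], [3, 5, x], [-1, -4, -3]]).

x = 4

Expanding along the column containing x, det(A) is linear in x: det(A) = (9)·x + (-39).
Set (9)·x + (-39) = -3  ⇒  (9)·x = 36  ⇒  x = 4.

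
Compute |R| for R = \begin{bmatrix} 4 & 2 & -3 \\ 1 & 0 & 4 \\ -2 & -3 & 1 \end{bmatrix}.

Expand along row 2:
  − 1 · |2 -3; -3 1| = −1·(2 − 9) = 7
  − 4 · |4 2; -2 -3| = −4·(-12 − (-4)) = 32
Sum: (7) + (32) = 39

det(R) = 39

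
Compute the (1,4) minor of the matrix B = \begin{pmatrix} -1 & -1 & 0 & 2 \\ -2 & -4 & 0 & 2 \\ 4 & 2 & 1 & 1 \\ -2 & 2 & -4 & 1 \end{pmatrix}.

The minor is -36.

Delete row 1 and column 4; the remaining 3×3 submatrix is [-2 -4 0; 4 2 1; -2 2 -4].
Its determinant is -36.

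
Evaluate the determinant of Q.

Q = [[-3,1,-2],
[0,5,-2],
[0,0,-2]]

|Q| = 30

Q is upper triangular, so det(Q) is the product of the diagonal entries:
det = (-3) · (5) · (-2) = 30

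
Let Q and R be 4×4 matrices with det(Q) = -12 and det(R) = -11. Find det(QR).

det(QR) = det(Q)·det(R) = (-12)·(-11) = 132

132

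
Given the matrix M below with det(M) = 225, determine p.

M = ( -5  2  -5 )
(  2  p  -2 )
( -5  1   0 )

-9

Expanding along the column containing p, det(M) is linear in p: det(M) = (-25)·p + (0).
Set (-25)·p + (0) = 225  ⇒  (-25)·p = 225  ⇒  p = -9.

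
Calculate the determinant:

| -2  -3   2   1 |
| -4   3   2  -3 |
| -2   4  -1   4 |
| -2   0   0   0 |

-148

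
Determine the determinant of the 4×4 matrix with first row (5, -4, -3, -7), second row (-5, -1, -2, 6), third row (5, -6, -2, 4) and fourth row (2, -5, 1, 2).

Expand along row 1:
  + (5) · M_11   where M_11 = det([-1 -2 6; -6 -2 4; -5 1 2]) = -72
  − (-4) · M_12   where M_12 = det([-5 -2 6; 5 -2 4; 2 1 2]) = 98
  + (-3) · M_13   where M_13 = det([-5 -1 6; 5 -6 4; 2 -5 2]) = -116
  − (-7) · M_14   where M_14 = det([-5 -1 -2; 5 -6 -2; 2 -5 1]) = 115
det = (+1)·(5)·(-72) + (-1)·(-4)·(98) + (+1)·(-3)·(-116) + (-1)·(-7)·(115) = 1185

1185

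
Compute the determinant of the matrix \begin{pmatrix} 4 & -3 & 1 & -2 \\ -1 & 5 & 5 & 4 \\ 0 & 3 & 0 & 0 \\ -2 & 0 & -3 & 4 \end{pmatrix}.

-294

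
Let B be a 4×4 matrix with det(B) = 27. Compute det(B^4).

The determinant is 531441.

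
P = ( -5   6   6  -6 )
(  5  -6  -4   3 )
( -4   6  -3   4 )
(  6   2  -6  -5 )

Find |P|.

|P| = 142

Expand along row 1:
  + (-5) · M_11   where M_11 = det([-6 -4 3; 6 -3 4; 2 -6 -5]) = -476
  − (6) · M_12   where M_12 = det([5 -4 3; -4 -3 4; 6 -6 -5]) = 305
  + (6) · M_13   where M_13 = det([5 -6 3; -4 6 4; 6 2 -5]) = -346
  − (-6) · M_14   where M_14 = det([5 -6 -4; -4 6 -3; 6 2 -6]) = 278
det = (+1)·(-5)·(-476) + (-1)·(6)·(305) + (+1)·(6)·(-346) + (-1)·(-6)·(278) = 142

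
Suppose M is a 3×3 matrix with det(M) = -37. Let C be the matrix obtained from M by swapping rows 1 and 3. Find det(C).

37

Swapping two rows multiplies the determinant by −1.
det(C) = (-1)·(-37) = 37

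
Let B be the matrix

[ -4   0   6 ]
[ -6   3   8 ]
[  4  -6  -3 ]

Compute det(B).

-12

Expand along column 2:
  + 3 · |-4 6; 4 -3| = 3·(12 − 24) = -36
  − (-6) · |-4 6; -6 8| = −(-6)·(-32 − (-36)) = 24
Sum: (-36) + (24) = -12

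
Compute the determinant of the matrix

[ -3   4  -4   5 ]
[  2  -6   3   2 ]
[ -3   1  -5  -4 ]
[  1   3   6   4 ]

540

Expand along row 1:
  + (-3) · M_11   where M_11 = det([-6 3 2; 1 -5 -4; 3 6 4]) = -30
  − (4) · M_12   where M_12 = det([2 3 2; -3 -5 -4; 1 6 4]) = 6
  + (-4) · M_13   where M_13 = det([2 -6 2; -3 1 -4; 1 3 4]) = -36
  − (5) · M_14   where M_14 = det([2 -6 3; -3 1 -5; 1 3 6]) = -66
det = (+1)·(-3)·(-30) + (-1)·(4)·(6) + (+1)·(-4)·(-36) + (-1)·(5)·(-66) = 540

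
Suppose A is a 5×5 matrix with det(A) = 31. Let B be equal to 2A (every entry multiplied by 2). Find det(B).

For a 5×5 matrix, det(2A) = 2^5·det(A) = 32·det(A).
det(B) = (32)·(31) = 992

992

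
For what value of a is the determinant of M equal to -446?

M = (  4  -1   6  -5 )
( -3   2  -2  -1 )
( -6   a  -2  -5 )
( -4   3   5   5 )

7

Expanding along the column containing a, det(M) is linear in a: det(M) = (-209)·a + (1017).
Set (-209)·a + (1017) = -446  ⇒  (-209)·a = -1463  ⇒  a = 7.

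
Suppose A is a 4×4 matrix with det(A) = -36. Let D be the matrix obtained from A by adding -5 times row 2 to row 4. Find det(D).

Adding a multiple of one row to another leaves the determinant unchanged.
det(D) = (1)·(-36) = -36

-36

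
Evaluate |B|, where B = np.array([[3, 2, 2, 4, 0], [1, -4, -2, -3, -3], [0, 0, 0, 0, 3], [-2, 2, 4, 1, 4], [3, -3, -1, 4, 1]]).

Expand along row 3 (it has 4 zeros):
  + (3) · M_35   where M_35 = det([3 2 2 4; 1 -4 -2 -3; -2 2 4 1; 3 -3 -1 4]) = -224
det = (+1)·(3)·(-224) = -672

-672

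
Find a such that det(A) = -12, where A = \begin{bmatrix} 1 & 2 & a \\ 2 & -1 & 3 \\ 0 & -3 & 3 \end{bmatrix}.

Expanding along the row containing a, det(A) is linear in a: det(A) = (-6)·a + (-6).
Set (-6)·a + (-6) = -12  ⇒  (-6)·a = -6  ⇒  a = 1.

1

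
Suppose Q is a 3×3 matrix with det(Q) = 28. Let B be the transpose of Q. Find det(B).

|B| = 28

det(Qᵀ) = det(Q).
det(B) = (1)·(28) = 28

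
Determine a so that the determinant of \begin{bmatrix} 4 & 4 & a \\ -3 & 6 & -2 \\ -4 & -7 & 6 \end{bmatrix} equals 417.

Expanding along the row containing a, det(M) is linear in a: det(M) = (45)·a + (192).
Set (45)·a + (192) = 417  ⇒  (45)·a = 225  ⇒  a = 5.

a = 5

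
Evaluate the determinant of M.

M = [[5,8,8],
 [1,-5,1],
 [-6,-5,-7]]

Expand along column 1:
  + 5 · |-5 1; -5 -7| = 5·(35 − (-5)) = 200
  − 1 · |8 8; -5 -7| = −1·(-56 − (-40)) = 16
  + (-6) · |8 8; -5 1| = (-6)·(8 − (-40)) = -288
Sum: (200) + (16) + (-288) = -72

|M| = -72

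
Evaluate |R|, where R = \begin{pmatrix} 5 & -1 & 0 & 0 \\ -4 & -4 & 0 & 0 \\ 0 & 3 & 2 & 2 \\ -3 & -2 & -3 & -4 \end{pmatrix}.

R is block lower-triangular with a 2×2 block and a 2×2 block on the diagonal, so its determinant equals the product of the determinants of the diagonal blocks.
det of the 2×2 block = -24
det of the 2×2 block = -2
det = (-24)·(-2) = 48

|R| = 48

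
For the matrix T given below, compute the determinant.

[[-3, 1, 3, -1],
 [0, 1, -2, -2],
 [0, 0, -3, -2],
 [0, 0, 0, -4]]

|T| = -36

T is upper triangular, so det(T) is the product of the diagonal entries:
det = (-3) · (1) · (-3) · (-4) = -36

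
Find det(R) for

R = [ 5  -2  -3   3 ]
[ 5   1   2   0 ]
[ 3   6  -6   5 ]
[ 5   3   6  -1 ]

|R| = -347

Expand along row 2 (it has 1 zero):
  − (5) · M_21   where M_21 = det([-2 -3 3; 6 -6 5; 3 6 -1]) = 147
  + (1) · M_22   where M_22 = det([5 -3 3; 3 -6 5; 5 6 -1]) = -60
  − (2) · M_23   where M_23 = det([5 -2 3; 3 6 5; 5 3 -1]) = -224
det = (-1)·(5)·(147) + (+1)·(1)·(-60) + (-1)·(2)·(-224) = -347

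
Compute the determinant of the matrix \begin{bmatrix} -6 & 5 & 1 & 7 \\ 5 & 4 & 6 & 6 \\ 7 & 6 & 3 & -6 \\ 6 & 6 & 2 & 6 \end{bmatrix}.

3728

Expand along row 1:
  + (-6) · M_11   where M_11 = det([4 6 6; 6 3 -6; 6 2 6]) = -348
  − (5) · M_12   where M_12 = det([5 6 6; 7 3 -6; 6 2 6]) = -342
  + (1) · M_13   where M_13 = det([5 4 6; 7 6 -6; 6 6 6]) = 84
  − (7) · M_14   where M_14 = det([5 4 6; 7 6 3; 6 6 2]) = 22
det = (+1)·(-6)·(-348) + (-1)·(5)·(-342) + (+1)·(1)·(84) + (-1)·(7)·(22) = 3728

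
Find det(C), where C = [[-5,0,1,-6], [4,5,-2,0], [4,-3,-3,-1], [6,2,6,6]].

Expand along row 1 (it has 1 zero):
  + (-5) · M_11   where M_11 = det([5 -2 0; -3 -3 -1; 2 6 6]) = -92
  + (1) · M_13   where M_13 = det([4 5 0; 4 -3 -1; 6 2 6]) = -214
  − (-6) · M_14   where M_14 = det([4 5 -2; 4 -3 -3; 6 2 6]) = -310
det = (+1)·(-5)·(-92) + (+1)·(1)·(-214) + (-1)·(-6)·(-310) = -1614

The determinant is -1614.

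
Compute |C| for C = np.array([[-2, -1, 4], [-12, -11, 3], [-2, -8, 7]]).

|C| = 324

Expand along column 1:
  + (-2) · |-11 3; -8 7| = (-2)·(-77 − (-24)) = 106
  − (-12) · |-1 4; -8 7| = −(-12)·(-7 − (-32)) = 300
  + (-2) · |-1 4; -11 3| = (-2)·(-3 − (-44)) = -82
Sum: (106) + (300) + (-82) = 324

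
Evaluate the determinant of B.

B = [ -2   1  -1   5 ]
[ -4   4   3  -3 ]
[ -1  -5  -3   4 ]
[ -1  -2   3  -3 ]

Expand along row 1:
  + (-2) · M_11   where M_11 = det([4 3 -3; -5 -3 4; -2 3 -3]) = -18
  − (1) · M_12   where M_12 = det([-4 3 -3; -1 -3 4; -1 3 -3]) = 9
  + (-1) · M_13   where M_13 = det([-4 4 -3; -1 -5 4; -1 -2 -3]) = -111
  − (5) · M_14   where M_14 = det([-4 4 3; -1 -5 -3; -1 -2 3]) = 99
det = (+1)·(-2)·(-18) + (-1)·(1)·(9) + (+1)·(-1)·(-111) + (-1)·(5)·(99) = -357

-357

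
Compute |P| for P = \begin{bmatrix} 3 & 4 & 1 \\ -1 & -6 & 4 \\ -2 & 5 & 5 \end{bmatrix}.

-179

Expand along row 1:
  + 3 · |-6 4; 5 5| = 3·(-30 − 20) = -150
  − 4 · |-1 4; -2 5| = −4·(-5 − (-8)) = -12
  + 1 · |-1 -6; -2 5| = 1·(-5 − 12) = -17
Sum: (-150) + (-12) + (-17) = -179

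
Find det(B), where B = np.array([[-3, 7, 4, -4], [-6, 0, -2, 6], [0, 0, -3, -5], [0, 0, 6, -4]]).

det(B) = 1764

B is block upper-triangular with a 2×2 block and a 2×2 block on the diagonal, so its determinant equals the product of the determinants of the diagonal blocks.
det of the 2×2 block = 42
det of the 2×2 block = 42
det = (42)·(42) = 1764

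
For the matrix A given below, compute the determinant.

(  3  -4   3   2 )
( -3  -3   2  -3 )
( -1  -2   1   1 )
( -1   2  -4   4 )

|A| = -77

Expand along row 1:
  + (3) · M_11   where M_11 = det([-3 2 -3; -2 1 1; 2 -4 4]) = -22
  − (-4) · M_12   where M_12 = det([-3 2 -3; -1 1 1; -1 -4 4]) = -33
  + (3) · M_13   where M_13 = det([-3 -3 -3; -1 -2 1; -1 2 4]) = 33
  − (2) · M_14   where M_14 = det([-3 -3 2; -1 -2 1; -1 2 -4]) = -11
det = (+1)·(3)·(-22) + (-1)·(-4)·(-33) + (+1)·(3)·(33) + (-1)·(2)·(-11) = -77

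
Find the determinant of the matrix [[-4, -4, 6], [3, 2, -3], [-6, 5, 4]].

46

Expand along column 1:
  + (-4) · |2 -3; 5 4| = (-4)·(8 − (-15)) = -92
  − 3 · |-4 6; 5 4| = −3·(-16 − 30) = 138
  + (-6) · |-4 6; 2 -3| = (-6)·(12 − 12) = 0
Sum: (-92) + (138) + (0) = 46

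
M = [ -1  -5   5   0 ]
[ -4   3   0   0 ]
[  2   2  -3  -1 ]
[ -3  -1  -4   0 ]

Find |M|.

The determinant is 157.

Expand along column 4 (it has 3 zeros):
  − (-1) · M_34   where M_34 = det([-1 -5 5; -4 3 0; -3 -1 -4]) = 157
det = (-1)·(-1)·(157) = 157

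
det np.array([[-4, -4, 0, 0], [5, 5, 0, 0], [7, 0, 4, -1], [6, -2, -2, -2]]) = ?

The matrix is block lower-triangular with a 2×2 block and a 2×2 block on the diagonal, so its determinant equals the product of the determinants of the diagonal blocks.
det of the 2×2 block = 0
det of the 2×2 block = -10
det = (0)·(-10) = 0

0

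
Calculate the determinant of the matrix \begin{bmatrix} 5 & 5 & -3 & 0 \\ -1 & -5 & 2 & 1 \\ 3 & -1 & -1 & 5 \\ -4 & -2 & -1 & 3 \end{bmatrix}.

Expand along row 1 (it has 1 zero):
  + (5) · M_11   where M_11 = det([-5 2 1; -1 -1 5; -2 -1 3]) = -25
  − (5) · M_12   where M_12 = det([-1 2 1; 3 -1 5; -4 -1 3]) = -67
  + (-3) · M_13   where M_13 = det([-1 -5 1; 3 -1 5; -4 -2 3]) = 128
det = (+1)·(5)·(-25) + (-1)·(5)·(-67) + (+1)·(-3)·(128) = -174

The determinant is -174.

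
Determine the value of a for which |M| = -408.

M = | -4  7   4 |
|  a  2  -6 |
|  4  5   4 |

Expanding along the column containing a, det(M) is linear in a: det(M) = (-8)·a + (-352).
Set (-8)·a + (-352) = -408  ⇒  (-8)·a = -56  ⇒  a = 7.

a = 7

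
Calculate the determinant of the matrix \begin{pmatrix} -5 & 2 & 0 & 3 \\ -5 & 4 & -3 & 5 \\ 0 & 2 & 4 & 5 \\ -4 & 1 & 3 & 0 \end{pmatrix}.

189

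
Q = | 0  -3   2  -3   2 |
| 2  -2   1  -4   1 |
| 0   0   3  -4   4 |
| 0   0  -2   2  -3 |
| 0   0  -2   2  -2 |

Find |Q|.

Q is block upper-triangular with a 2×2 block and a 3×3 block on the diagonal, so its determinant equals the product of the determinants of the diagonal blocks.
det of the 2×2 block = 6
det of the 3×3 block = -2
det = (6)·(-2) = -12

det(Q) = -12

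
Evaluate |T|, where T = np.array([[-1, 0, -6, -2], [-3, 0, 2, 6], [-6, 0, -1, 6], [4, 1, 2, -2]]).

det(T) = 60

Expand along column 2 (it has 3 zeros):
  + (1) · M_42   where M_42 = det([-1 -6 -2; -3 2 6; -6 -1 6]) = 60
det = (+1)·(1)·(60) = 60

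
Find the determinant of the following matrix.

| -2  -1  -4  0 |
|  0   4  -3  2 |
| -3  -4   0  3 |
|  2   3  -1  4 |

The determinant is -218.

Expand along row 1 (it has 1 zero):
  + (-2) · M_11   where M_11 = det([4 -3 2; -4 0 3; 3 -1 4]) = -55
  − (-1) · M_12   where M_12 = det([0 -3 2; -3 0 3; 2 -1 4]) = -48
  + (-4) · M_13   where M_13 = det([0 4 2; -3 -4 3; 2 3 4]) = 70
det = (+1)·(-2)·(-55) + (-1)·(-1)·(-48) + (+1)·(-4)·(70) = -218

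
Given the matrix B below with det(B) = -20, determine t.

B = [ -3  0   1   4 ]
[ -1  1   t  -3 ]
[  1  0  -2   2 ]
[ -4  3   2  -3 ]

Expanding along the row containing t, det(B) is linear in t: det(B) = (-30)·t + (40).
Set (-30)·t + (40) = -20  ⇒  (-30)·t = -60  ⇒  t = 2.

2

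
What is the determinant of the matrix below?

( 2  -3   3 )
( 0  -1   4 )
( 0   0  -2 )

4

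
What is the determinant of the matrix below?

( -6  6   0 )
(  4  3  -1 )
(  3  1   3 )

-150

Expand along column 3:
  − (-1) · |-6 6; 3 1| = −(-1)·(-6 − 18) = -24
  + 3 · |-6 6; 4 3| = 3·(-18 − 24) = -126
Sum: (-24) + (-126) = -150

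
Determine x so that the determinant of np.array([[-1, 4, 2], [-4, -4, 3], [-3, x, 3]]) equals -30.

6

Expanding along the row containing x, det(B) is linear in x: det(B) = (-5)·x + (0).
Set (-5)·x + (0) = -30  ⇒  (-5)·x = -30  ⇒  x = 6.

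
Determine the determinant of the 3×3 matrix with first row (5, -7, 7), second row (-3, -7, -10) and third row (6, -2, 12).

Expand along row 1:
  + 5 · |-7 -10; -2 12| = 5·(-84 − 20) = -520
  − (-7) · |-3 -10; 6 12| = −(-7)·(-36 − (-60)) = 168
  + 7 · |-3 -7; 6 -2| = 7·(6 − (-42)) = 336
Sum: (-520) + (168) + (336) = -16

The determinant is -16.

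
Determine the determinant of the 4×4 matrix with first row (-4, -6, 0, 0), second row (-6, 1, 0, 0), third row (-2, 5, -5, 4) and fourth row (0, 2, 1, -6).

The matrix is block lower-triangular with a 2×2 block and a 2×2 block on the diagonal, so its determinant equals the product of the determinants of the diagonal blocks.
det of the 2×2 block = -40
det of the 2×2 block = 26
det = (-40)·(26) = -1040

-1040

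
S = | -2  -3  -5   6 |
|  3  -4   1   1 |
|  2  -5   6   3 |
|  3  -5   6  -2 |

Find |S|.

|S| = -465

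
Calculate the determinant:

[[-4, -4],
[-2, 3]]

-20

det = (-4)·3 − (-4)·(-2) = -12 − 8 = -20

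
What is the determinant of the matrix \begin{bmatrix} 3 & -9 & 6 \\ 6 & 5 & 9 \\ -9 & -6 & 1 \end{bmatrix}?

The determinant is 1014.

Expand along row 1:
  + 3 · |5 9; -6 1| = 3·(5 − (-54)) = 177
  − (-9) · |6 9; -9 1| = −(-9)·(6 − (-81)) = 783
  + 6 · |6 5; -9 -6| = 6·(-36 − (-45)) = 54
Sum: (177) + (783) + (54) = 1014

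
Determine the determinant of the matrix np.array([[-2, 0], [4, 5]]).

-10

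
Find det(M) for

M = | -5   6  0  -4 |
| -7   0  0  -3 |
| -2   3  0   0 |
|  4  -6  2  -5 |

Expand along column 3 (it has 3 zeros):
  − (2) · M_43   where M_43 = det([-5 6 -4; -7 0 -3; -2 3 0]) = 75
det = (-1)·(2)·(75) = -150

-150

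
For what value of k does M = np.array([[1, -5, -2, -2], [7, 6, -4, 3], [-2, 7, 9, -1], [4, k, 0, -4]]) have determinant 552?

k = -8

Expanding along the row containing k, det(M) is linear in k: det(M) = (-135)·k + (-528).
Set (-135)·k + (-528) = 552  ⇒  (-135)·k = 1080  ⇒  k = -8.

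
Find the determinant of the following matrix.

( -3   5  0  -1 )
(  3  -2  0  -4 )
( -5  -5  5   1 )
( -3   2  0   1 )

135

Expand along column 3 (it has 3 zeros):
  + (5) · M_33   where M_33 = det([-3 5 -1; 3 -2 -4; -3 2 1]) = 27
det = (+1)·(5)·(27) = 135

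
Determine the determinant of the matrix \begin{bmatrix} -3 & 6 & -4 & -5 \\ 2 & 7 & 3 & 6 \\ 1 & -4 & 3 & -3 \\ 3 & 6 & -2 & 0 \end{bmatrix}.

Expand along row 4 (it has 1 zero):
  − (3) · M_41   where M_41 = det([6 -4 -5; 7 3 6; -4 3 -3]) = -315
  + (6) · M_42   where M_42 = det([-3 -4 -5; 2 3 6; 1 3 -3]) = 18
  − (-2) · M_43   where M_43 = det([-3 6 -5; 2 7 6; 1 -4 -3]) = 138
det = (-1)·(3)·(-315) + (+1)·(6)·(18) + (-1)·(-2)·(138) = 1329

1329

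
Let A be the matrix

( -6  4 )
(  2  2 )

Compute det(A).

det(A) = (-6)·2 − 4·2 = -12 − 8 = -20

det(A) = -20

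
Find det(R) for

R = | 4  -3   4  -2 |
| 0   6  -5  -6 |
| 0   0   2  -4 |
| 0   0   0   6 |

The determinant is 288.

R is upper triangular, so det(R) is the product of the diagonal entries:
det = (4) · (6) · (2) · (6) = 288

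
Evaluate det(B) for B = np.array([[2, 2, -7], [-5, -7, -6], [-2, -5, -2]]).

Expand along row 1:
  + 2 · |-7 -6; -5 -2| = 2·(14 − 30) = -32
  − 2 · |-5 -6; -2 -2| = −2·(10 − 12) = 4
  + (-7) · |-5 -7; -2 -5| = (-7)·(25 − 14) = -77
Sum: (-32) + (4) + (-77) = -105

|B| = -105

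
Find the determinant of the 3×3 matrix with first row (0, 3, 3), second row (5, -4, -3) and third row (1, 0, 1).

Expand along row 1:
  − 3 · |5 -3; 1 1| = −3·(5 − (-3)) = -24
  + 3 · |5 -4; 1 0| = 3·(0 − (-4)) = 12
Sum: (-24) + (12) = -12

-12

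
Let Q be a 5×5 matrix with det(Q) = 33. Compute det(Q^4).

det(Q^4) = (det Q)^4 = (33)^4 = 1185921

The determinant is 1185921.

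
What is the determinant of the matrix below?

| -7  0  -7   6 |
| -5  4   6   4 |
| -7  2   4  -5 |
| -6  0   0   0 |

-1032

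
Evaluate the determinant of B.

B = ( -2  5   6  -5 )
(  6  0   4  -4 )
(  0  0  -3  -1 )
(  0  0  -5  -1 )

det(B) = 60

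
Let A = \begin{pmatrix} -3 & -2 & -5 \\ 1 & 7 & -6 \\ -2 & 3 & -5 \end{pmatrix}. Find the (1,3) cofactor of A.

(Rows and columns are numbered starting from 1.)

The cofactor is 17.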